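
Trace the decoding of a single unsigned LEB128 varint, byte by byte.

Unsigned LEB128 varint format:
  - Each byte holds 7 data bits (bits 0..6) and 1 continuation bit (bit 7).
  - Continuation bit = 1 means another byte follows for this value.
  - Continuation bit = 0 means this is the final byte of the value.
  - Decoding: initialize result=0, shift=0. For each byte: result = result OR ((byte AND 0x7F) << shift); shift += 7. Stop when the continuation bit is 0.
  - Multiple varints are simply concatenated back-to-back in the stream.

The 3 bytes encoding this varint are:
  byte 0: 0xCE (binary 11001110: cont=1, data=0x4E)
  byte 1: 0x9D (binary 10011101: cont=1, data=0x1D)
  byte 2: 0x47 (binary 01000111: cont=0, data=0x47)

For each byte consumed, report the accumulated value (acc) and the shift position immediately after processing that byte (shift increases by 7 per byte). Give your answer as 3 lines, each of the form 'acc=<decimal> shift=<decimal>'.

byte 0=0xCE: payload=0x4E=78, contrib = 78<<0 = 78; acc -> 78, shift -> 7
byte 1=0x9D: payload=0x1D=29, contrib = 29<<7 = 3712; acc -> 3790, shift -> 14
byte 2=0x47: payload=0x47=71, contrib = 71<<14 = 1163264; acc -> 1167054, shift -> 21

Answer: acc=78 shift=7
acc=3790 shift=14
acc=1167054 shift=21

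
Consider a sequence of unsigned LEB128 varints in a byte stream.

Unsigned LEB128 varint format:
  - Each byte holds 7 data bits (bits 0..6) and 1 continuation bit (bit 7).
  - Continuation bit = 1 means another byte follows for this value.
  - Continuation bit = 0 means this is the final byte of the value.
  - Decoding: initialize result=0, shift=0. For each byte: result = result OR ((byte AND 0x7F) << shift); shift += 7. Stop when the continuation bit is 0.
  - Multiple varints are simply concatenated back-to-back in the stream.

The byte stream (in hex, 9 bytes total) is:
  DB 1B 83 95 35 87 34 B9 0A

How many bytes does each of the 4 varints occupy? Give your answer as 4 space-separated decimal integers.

Answer: 2 3 2 2

Derivation:
  byte[0]=0xDB cont=1 payload=0x5B=91: acc |= 91<<0 -> acc=91 shift=7
  byte[1]=0x1B cont=0 payload=0x1B=27: acc |= 27<<7 -> acc=3547 shift=14 [end]
Varint 1: bytes[0:2] = DB 1B -> value 3547 (2 byte(s))
  byte[2]=0x83 cont=1 payload=0x03=3: acc |= 3<<0 -> acc=3 shift=7
  byte[3]=0x95 cont=1 payload=0x15=21: acc |= 21<<7 -> acc=2691 shift=14
  byte[4]=0x35 cont=0 payload=0x35=53: acc |= 53<<14 -> acc=871043 shift=21 [end]
Varint 2: bytes[2:5] = 83 95 35 -> value 871043 (3 byte(s))
  byte[5]=0x87 cont=1 payload=0x07=7: acc |= 7<<0 -> acc=7 shift=7
  byte[6]=0x34 cont=0 payload=0x34=52: acc |= 52<<7 -> acc=6663 shift=14 [end]
Varint 3: bytes[5:7] = 87 34 -> value 6663 (2 byte(s))
  byte[7]=0xB9 cont=1 payload=0x39=57: acc |= 57<<0 -> acc=57 shift=7
  byte[8]=0x0A cont=0 payload=0x0A=10: acc |= 10<<7 -> acc=1337 shift=14 [end]
Varint 4: bytes[7:9] = B9 0A -> value 1337 (2 byte(s))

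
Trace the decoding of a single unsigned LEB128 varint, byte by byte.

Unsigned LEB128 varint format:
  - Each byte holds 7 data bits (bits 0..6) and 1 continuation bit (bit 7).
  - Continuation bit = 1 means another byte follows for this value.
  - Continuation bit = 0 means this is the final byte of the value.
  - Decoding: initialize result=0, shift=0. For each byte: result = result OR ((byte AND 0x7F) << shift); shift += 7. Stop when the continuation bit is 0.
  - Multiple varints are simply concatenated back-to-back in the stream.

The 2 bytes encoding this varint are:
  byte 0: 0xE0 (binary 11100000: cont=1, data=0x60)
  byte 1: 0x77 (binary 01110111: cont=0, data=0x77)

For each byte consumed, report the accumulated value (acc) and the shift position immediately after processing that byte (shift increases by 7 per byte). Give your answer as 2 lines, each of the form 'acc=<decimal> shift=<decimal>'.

Answer: acc=96 shift=7
acc=15328 shift=14

Derivation:
byte 0=0xE0: payload=0x60=96, contrib = 96<<0 = 96; acc -> 96, shift -> 7
byte 1=0x77: payload=0x77=119, contrib = 119<<7 = 15232; acc -> 15328, shift -> 14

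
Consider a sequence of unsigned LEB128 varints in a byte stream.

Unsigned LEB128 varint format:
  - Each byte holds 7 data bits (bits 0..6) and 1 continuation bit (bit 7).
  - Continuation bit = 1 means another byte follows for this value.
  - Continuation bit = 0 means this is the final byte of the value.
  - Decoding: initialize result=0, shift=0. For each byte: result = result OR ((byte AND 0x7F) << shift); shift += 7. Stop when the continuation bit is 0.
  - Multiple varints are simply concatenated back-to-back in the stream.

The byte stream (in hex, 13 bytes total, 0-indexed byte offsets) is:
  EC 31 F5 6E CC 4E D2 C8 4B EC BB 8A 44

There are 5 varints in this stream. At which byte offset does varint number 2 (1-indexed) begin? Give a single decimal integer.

Answer: 2

Derivation:
  byte[0]=0xEC cont=1 payload=0x6C=108: acc |= 108<<0 -> acc=108 shift=7
  byte[1]=0x31 cont=0 payload=0x31=49: acc |= 49<<7 -> acc=6380 shift=14 [end]
Varint 1: bytes[0:2] = EC 31 -> value 6380 (2 byte(s))
  byte[2]=0xF5 cont=1 payload=0x75=117: acc |= 117<<0 -> acc=117 shift=7
  byte[3]=0x6E cont=0 payload=0x6E=110: acc |= 110<<7 -> acc=14197 shift=14 [end]
Varint 2: bytes[2:4] = F5 6E -> value 14197 (2 byte(s))
  byte[4]=0xCC cont=1 payload=0x4C=76: acc |= 76<<0 -> acc=76 shift=7
  byte[5]=0x4E cont=0 payload=0x4E=78: acc |= 78<<7 -> acc=10060 shift=14 [end]
Varint 3: bytes[4:6] = CC 4E -> value 10060 (2 byte(s))
  byte[6]=0xD2 cont=1 payload=0x52=82: acc |= 82<<0 -> acc=82 shift=7
  byte[7]=0xC8 cont=1 payload=0x48=72: acc |= 72<<7 -> acc=9298 shift=14
  byte[8]=0x4B cont=0 payload=0x4B=75: acc |= 75<<14 -> acc=1238098 shift=21 [end]
Varint 4: bytes[6:9] = D2 C8 4B -> value 1238098 (3 byte(s))
  byte[9]=0xEC cont=1 payload=0x6C=108: acc |= 108<<0 -> acc=108 shift=7
  byte[10]=0xBB cont=1 payload=0x3B=59: acc |= 59<<7 -> acc=7660 shift=14
  byte[11]=0x8A cont=1 payload=0x0A=10: acc |= 10<<14 -> acc=171500 shift=21
  byte[12]=0x44 cont=0 payload=0x44=68: acc |= 68<<21 -> acc=142777836 shift=28 [end]
Varint 5: bytes[9:13] = EC BB 8A 44 -> value 142777836 (4 byte(s))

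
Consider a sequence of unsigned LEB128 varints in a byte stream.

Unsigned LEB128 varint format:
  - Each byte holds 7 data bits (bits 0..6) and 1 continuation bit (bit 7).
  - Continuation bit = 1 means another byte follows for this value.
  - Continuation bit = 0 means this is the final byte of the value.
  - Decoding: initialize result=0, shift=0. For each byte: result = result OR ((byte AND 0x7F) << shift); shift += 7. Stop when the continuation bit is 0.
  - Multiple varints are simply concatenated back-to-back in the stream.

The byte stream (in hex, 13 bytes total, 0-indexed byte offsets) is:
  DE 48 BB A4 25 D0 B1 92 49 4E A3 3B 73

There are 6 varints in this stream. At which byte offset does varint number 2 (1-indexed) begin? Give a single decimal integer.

  byte[0]=0xDE cont=1 payload=0x5E=94: acc |= 94<<0 -> acc=94 shift=7
  byte[1]=0x48 cont=0 payload=0x48=72: acc |= 72<<7 -> acc=9310 shift=14 [end]
Varint 1: bytes[0:2] = DE 48 -> value 9310 (2 byte(s))
  byte[2]=0xBB cont=1 payload=0x3B=59: acc |= 59<<0 -> acc=59 shift=7
  byte[3]=0xA4 cont=1 payload=0x24=36: acc |= 36<<7 -> acc=4667 shift=14
  byte[4]=0x25 cont=0 payload=0x25=37: acc |= 37<<14 -> acc=610875 shift=21 [end]
Varint 2: bytes[2:5] = BB A4 25 -> value 610875 (3 byte(s))
  byte[5]=0xD0 cont=1 payload=0x50=80: acc |= 80<<0 -> acc=80 shift=7
  byte[6]=0xB1 cont=1 payload=0x31=49: acc |= 49<<7 -> acc=6352 shift=14
  byte[7]=0x92 cont=1 payload=0x12=18: acc |= 18<<14 -> acc=301264 shift=21
  byte[8]=0x49 cont=0 payload=0x49=73: acc |= 73<<21 -> acc=153393360 shift=28 [end]
Varint 3: bytes[5:9] = D0 B1 92 49 -> value 153393360 (4 byte(s))
  byte[9]=0x4E cont=0 payload=0x4E=78: acc |= 78<<0 -> acc=78 shift=7 [end]
Varint 4: bytes[9:10] = 4E -> value 78 (1 byte(s))
  byte[10]=0xA3 cont=1 payload=0x23=35: acc |= 35<<0 -> acc=35 shift=7
  byte[11]=0x3B cont=0 payload=0x3B=59: acc |= 59<<7 -> acc=7587 shift=14 [end]
Varint 5: bytes[10:12] = A3 3B -> value 7587 (2 byte(s))
  byte[12]=0x73 cont=0 payload=0x73=115: acc |= 115<<0 -> acc=115 shift=7 [end]
Varint 6: bytes[12:13] = 73 -> value 115 (1 byte(s))

Answer: 2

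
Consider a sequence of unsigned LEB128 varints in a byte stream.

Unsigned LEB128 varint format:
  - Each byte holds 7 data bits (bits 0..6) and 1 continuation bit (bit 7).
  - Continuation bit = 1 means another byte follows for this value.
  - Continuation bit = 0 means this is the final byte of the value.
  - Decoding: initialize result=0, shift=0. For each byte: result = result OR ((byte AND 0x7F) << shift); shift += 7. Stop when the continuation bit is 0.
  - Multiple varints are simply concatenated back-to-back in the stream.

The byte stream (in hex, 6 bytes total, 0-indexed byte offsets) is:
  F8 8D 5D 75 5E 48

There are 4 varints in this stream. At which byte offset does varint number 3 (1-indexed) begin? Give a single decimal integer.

  byte[0]=0xF8 cont=1 payload=0x78=120: acc |= 120<<0 -> acc=120 shift=7
  byte[1]=0x8D cont=1 payload=0x0D=13: acc |= 13<<7 -> acc=1784 shift=14
  byte[2]=0x5D cont=0 payload=0x5D=93: acc |= 93<<14 -> acc=1525496 shift=21 [end]
Varint 1: bytes[0:3] = F8 8D 5D -> value 1525496 (3 byte(s))
  byte[3]=0x75 cont=0 payload=0x75=117: acc |= 117<<0 -> acc=117 shift=7 [end]
Varint 2: bytes[3:4] = 75 -> value 117 (1 byte(s))
  byte[4]=0x5E cont=0 payload=0x5E=94: acc |= 94<<0 -> acc=94 shift=7 [end]
Varint 3: bytes[4:5] = 5E -> value 94 (1 byte(s))
  byte[5]=0x48 cont=0 payload=0x48=72: acc |= 72<<0 -> acc=72 shift=7 [end]
Varint 4: bytes[5:6] = 48 -> value 72 (1 byte(s))

Answer: 4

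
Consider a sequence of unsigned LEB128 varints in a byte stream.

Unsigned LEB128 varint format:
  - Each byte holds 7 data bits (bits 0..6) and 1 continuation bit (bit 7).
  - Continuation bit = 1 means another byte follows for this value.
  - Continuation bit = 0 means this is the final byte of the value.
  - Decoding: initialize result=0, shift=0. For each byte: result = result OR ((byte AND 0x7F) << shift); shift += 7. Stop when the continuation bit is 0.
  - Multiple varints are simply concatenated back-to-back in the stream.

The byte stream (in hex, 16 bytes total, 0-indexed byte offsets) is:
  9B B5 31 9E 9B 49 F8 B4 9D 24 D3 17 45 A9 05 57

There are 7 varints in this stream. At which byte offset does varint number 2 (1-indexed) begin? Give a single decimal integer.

Answer: 3

Derivation:
  byte[0]=0x9B cont=1 payload=0x1B=27: acc |= 27<<0 -> acc=27 shift=7
  byte[1]=0xB5 cont=1 payload=0x35=53: acc |= 53<<7 -> acc=6811 shift=14
  byte[2]=0x31 cont=0 payload=0x31=49: acc |= 49<<14 -> acc=809627 shift=21 [end]
Varint 1: bytes[0:3] = 9B B5 31 -> value 809627 (3 byte(s))
  byte[3]=0x9E cont=1 payload=0x1E=30: acc |= 30<<0 -> acc=30 shift=7
  byte[4]=0x9B cont=1 payload=0x1B=27: acc |= 27<<7 -> acc=3486 shift=14
  byte[5]=0x49 cont=0 payload=0x49=73: acc |= 73<<14 -> acc=1199518 shift=21 [end]
Varint 2: bytes[3:6] = 9E 9B 49 -> value 1199518 (3 byte(s))
  byte[6]=0xF8 cont=1 payload=0x78=120: acc |= 120<<0 -> acc=120 shift=7
  byte[7]=0xB4 cont=1 payload=0x34=52: acc |= 52<<7 -> acc=6776 shift=14
  byte[8]=0x9D cont=1 payload=0x1D=29: acc |= 29<<14 -> acc=481912 shift=21
  byte[9]=0x24 cont=0 payload=0x24=36: acc |= 36<<21 -> acc=75979384 shift=28 [end]
Varint 3: bytes[6:10] = F8 B4 9D 24 -> value 75979384 (4 byte(s))
  byte[10]=0xD3 cont=1 payload=0x53=83: acc |= 83<<0 -> acc=83 shift=7
  byte[11]=0x17 cont=0 payload=0x17=23: acc |= 23<<7 -> acc=3027 shift=14 [end]
Varint 4: bytes[10:12] = D3 17 -> value 3027 (2 byte(s))
  byte[12]=0x45 cont=0 payload=0x45=69: acc |= 69<<0 -> acc=69 shift=7 [end]
Varint 5: bytes[12:13] = 45 -> value 69 (1 byte(s))
  byte[13]=0xA9 cont=1 payload=0x29=41: acc |= 41<<0 -> acc=41 shift=7
  byte[14]=0x05 cont=0 payload=0x05=5: acc |= 5<<7 -> acc=681 shift=14 [end]
Varint 6: bytes[13:15] = A9 05 -> value 681 (2 byte(s))
  byte[15]=0x57 cont=0 payload=0x57=87: acc |= 87<<0 -> acc=87 shift=7 [end]
Varint 7: bytes[15:16] = 57 -> value 87 (1 byte(s))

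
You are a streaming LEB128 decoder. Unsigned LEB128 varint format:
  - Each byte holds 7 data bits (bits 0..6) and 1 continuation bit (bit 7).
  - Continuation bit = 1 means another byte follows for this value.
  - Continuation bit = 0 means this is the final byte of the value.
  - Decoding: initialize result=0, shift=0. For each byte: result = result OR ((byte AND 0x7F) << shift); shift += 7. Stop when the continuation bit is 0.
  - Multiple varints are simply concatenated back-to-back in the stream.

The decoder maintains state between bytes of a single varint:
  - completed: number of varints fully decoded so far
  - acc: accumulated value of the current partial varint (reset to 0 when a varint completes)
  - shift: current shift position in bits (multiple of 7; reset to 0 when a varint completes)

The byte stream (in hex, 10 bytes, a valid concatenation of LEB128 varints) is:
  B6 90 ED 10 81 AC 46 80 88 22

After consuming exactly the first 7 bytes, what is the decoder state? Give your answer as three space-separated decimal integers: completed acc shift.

Answer: 2 0 0

Derivation:
byte[0]=0xB6 cont=1 payload=0x36: acc |= 54<<0 -> completed=0 acc=54 shift=7
byte[1]=0x90 cont=1 payload=0x10: acc |= 16<<7 -> completed=0 acc=2102 shift=14
byte[2]=0xED cont=1 payload=0x6D: acc |= 109<<14 -> completed=0 acc=1787958 shift=21
byte[3]=0x10 cont=0 payload=0x10: varint #1 complete (value=35342390); reset -> completed=1 acc=0 shift=0
byte[4]=0x81 cont=1 payload=0x01: acc |= 1<<0 -> completed=1 acc=1 shift=7
byte[5]=0xAC cont=1 payload=0x2C: acc |= 44<<7 -> completed=1 acc=5633 shift=14
byte[6]=0x46 cont=0 payload=0x46: varint #2 complete (value=1152513); reset -> completed=2 acc=0 shift=0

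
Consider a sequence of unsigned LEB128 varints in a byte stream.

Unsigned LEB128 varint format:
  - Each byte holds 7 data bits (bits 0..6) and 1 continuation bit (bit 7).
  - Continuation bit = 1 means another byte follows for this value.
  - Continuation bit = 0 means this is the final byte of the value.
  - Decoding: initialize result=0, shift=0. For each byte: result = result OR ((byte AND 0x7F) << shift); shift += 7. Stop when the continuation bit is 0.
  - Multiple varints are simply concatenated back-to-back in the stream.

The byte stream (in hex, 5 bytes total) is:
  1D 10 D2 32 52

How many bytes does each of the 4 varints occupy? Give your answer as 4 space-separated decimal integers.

Answer: 1 1 2 1

Derivation:
  byte[0]=0x1D cont=0 payload=0x1D=29: acc |= 29<<0 -> acc=29 shift=7 [end]
Varint 1: bytes[0:1] = 1D -> value 29 (1 byte(s))
  byte[1]=0x10 cont=0 payload=0x10=16: acc |= 16<<0 -> acc=16 shift=7 [end]
Varint 2: bytes[1:2] = 10 -> value 16 (1 byte(s))
  byte[2]=0xD2 cont=1 payload=0x52=82: acc |= 82<<0 -> acc=82 shift=7
  byte[3]=0x32 cont=0 payload=0x32=50: acc |= 50<<7 -> acc=6482 shift=14 [end]
Varint 3: bytes[2:4] = D2 32 -> value 6482 (2 byte(s))
  byte[4]=0x52 cont=0 payload=0x52=82: acc |= 82<<0 -> acc=82 shift=7 [end]
Varint 4: bytes[4:5] = 52 -> value 82 (1 byte(s))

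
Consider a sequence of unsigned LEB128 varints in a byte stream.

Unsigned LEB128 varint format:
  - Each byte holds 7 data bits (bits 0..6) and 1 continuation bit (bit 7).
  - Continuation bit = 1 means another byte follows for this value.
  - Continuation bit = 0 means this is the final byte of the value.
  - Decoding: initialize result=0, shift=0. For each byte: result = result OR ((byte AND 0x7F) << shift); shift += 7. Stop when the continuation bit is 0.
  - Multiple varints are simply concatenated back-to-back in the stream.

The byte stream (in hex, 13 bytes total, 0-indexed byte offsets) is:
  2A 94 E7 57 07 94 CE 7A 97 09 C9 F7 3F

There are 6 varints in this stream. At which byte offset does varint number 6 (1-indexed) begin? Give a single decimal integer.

  byte[0]=0x2A cont=0 payload=0x2A=42: acc |= 42<<0 -> acc=42 shift=7 [end]
Varint 1: bytes[0:1] = 2A -> value 42 (1 byte(s))
  byte[1]=0x94 cont=1 payload=0x14=20: acc |= 20<<0 -> acc=20 shift=7
  byte[2]=0xE7 cont=1 payload=0x67=103: acc |= 103<<7 -> acc=13204 shift=14
  byte[3]=0x57 cont=0 payload=0x57=87: acc |= 87<<14 -> acc=1438612 shift=21 [end]
Varint 2: bytes[1:4] = 94 E7 57 -> value 1438612 (3 byte(s))
  byte[4]=0x07 cont=0 payload=0x07=7: acc |= 7<<0 -> acc=7 shift=7 [end]
Varint 3: bytes[4:5] = 07 -> value 7 (1 byte(s))
  byte[5]=0x94 cont=1 payload=0x14=20: acc |= 20<<0 -> acc=20 shift=7
  byte[6]=0xCE cont=1 payload=0x4E=78: acc |= 78<<7 -> acc=10004 shift=14
  byte[7]=0x7A cont=0 payload=0x7A=122: acc |= 122<<14 -> acc=2008852 shift=21 [end]
Varint 4: bytes[5:8] = 94 CE 7A -> value 2008852 (3 byte(s))
  byte[8]=0x97 cont=1 payload=0x17=23: acc |= 23<<0 -> acc=23 shift=7
  byte[9]=0x09 cont=0 payload=0x09=9: acc |= 9<<7 -> acc=1175 shift=14 [end]
Varint 5: bytes[8:10] = 97 09 -> value 1175 (2 byte(s))
  byte[10]=0xC9 cont=1 payload=0x49=73: acc |= 73<<0 -> acc=73 shift=7
  byte[11]=0xF7 cont=1 payload=0x77=119: acc |= 119<<7 -> acc=15305 shift=14
  byte[12]=0x3F cont=0 payload=0x3F=63: acc |= 63<<14 -> acc=1047497 shift=21 [end]
Varint 6: bytes[10:13] = C9 F7 3F -> value 1047497 (3 byte(s))

Answer: 10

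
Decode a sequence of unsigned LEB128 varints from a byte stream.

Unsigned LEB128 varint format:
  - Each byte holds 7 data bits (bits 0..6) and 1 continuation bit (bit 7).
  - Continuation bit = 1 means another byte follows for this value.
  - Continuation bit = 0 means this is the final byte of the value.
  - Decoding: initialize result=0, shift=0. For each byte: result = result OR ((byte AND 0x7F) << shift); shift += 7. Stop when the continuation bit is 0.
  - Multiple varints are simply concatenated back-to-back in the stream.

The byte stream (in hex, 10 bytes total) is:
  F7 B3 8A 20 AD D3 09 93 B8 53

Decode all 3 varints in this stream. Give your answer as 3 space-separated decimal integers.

Answer: 67279351 158125 1367059

Derivation:
  byte[0]=0xF7 cont=1 payload=0x77=119: acc |= 119<<0 -> acc=119 shift=7
  byte[1]=0xB3 cont=1 payload=0x33=51: acc |= 51<<7 -> acc=6647 shift=14
  byte[2]=0x8A cont=1 payload=0x0A=10: acc |= 10<<14 -> acc=170487 shift=21
  byte[3]=0x20 cont=0 payload=0x20=32: acc |= 32<<21 -> acc=67279351 shift=28 [end]
Varint 1: bytes[0:4] = F7 B3 8A 20 -> value 67279351 (4 byte(s))
  byte[4]=0xAD cont=1 payload=0x2D=45: acc |= 45<<0 -> acc=45 shift=7
  byte[5]=0xD3 cont=1 payload=0x53=83: acc |= 83<<7 -> acc=10669 shift=14
  byte[6]=0x09 cont=0 payload=0x09=9: acc |= 9<<14 -> acc=158125 shift=21 [end]
Varint 2: bytes[4:7] = AD D3 09 -> value 158125 (3 byte(s))
  byte[7]=0x93 cont=1 payload=0x13=19: acc |= 19<<0 -> acc=19 shift=7
  byte[8]=0xB8 cont=1 payload=0x38=56: acc |= 56<<7 -> acc=7187 shift=14
  byte[9]=0x53 cont=0 payload=0x53=83: acc |= 83<<14 -> acc=1367059 shift=21 [end]
Varint 3: bytes[7:10] = 93 B8 53 -> value 1367059 (3 byte(s))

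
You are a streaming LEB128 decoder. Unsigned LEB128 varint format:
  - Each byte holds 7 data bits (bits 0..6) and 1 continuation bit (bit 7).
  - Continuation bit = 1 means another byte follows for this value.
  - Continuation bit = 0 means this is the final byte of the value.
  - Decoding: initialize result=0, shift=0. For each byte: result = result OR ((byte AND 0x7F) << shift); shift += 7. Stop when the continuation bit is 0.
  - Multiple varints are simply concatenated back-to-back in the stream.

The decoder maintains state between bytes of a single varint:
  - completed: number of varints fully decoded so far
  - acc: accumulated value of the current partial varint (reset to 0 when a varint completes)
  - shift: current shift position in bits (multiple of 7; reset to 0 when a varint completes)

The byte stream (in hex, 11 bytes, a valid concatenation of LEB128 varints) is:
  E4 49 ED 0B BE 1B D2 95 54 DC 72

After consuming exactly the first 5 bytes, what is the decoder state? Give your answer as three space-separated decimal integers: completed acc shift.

Answer: 2 62 7

Derivation:
byte[0]=0xE4 cont=1 payload=0x64: acc |= 100<<0 -> completed=0 acc=100 shift=7
byte[1]=0x49 cont=0 payload=0x49: varint #1 complete (value=9444); reset -> completed=1 acc=0 shift=0
byte[2]=0xED cont=1 payload=0x6D: acc |= 109<<0 -> completed=1 acc=109 shift=7
byte[3]=0x0B cont=0 payload=0x0B: varint #2 complete (value=1517); reset -> completed=2 acc=0 shift=0
byte[4]=0xBE cont=1 payload=0x3E: acc |= 62<<0 -> completed=2 acc=62 shift=7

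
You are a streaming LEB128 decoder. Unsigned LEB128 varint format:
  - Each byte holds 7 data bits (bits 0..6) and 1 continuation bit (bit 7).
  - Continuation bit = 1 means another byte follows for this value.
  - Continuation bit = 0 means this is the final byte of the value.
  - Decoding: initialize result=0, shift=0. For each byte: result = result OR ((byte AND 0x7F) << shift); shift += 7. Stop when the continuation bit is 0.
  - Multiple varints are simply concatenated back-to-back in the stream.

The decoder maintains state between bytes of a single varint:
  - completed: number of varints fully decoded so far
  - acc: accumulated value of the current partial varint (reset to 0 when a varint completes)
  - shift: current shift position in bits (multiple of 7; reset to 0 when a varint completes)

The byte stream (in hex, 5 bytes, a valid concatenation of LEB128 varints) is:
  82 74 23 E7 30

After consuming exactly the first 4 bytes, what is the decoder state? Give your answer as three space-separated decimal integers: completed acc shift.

Answer: 2 103 7

Derivation:
byte[0]=0x82 cont=1 payload=0x02: acc |= 2<<0 -> completed=0 acc=2 shift=7
byte[1]=0x74 cont=0 payload=0x74: varint #1 complete (value=14850); reset -> completed=1 acc=0 shift=0
byte[2]=0x23 cont=0 payload=0x23: varint #2 complete (value=35); reset -> completed=2 acc=0 shift=0
byte[3]=0xE7 cont=1 payload=0x67: acc |= 103<<0 -> completed=2 acc=103 shift=7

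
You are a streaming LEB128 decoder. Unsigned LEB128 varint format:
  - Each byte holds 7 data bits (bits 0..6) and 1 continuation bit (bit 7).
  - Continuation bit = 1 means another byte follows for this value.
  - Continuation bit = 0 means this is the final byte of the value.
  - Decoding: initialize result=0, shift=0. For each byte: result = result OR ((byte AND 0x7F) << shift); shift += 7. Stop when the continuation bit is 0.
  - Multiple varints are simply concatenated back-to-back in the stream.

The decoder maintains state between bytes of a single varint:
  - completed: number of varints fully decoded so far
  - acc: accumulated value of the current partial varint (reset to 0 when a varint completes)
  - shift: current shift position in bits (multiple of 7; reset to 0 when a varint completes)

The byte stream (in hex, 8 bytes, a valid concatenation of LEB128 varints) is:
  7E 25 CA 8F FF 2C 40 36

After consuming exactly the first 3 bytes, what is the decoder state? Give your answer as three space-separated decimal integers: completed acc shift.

byte[0]=0x7E cont=0 payload=0x7E: varint #1 complete (value=126); reset -> completed=1 acc=0 shift=0
byte[1]=0x25 cont=0 payload=0x25: varint #2 complete (value=37); reset -> completed=2 acc=0 shift=0
byte[2]=0xCA cont=1 payload=0x4A: acc |= 74<<0 -> completed=2 acc=74 shift=7

Answer: 2 74 7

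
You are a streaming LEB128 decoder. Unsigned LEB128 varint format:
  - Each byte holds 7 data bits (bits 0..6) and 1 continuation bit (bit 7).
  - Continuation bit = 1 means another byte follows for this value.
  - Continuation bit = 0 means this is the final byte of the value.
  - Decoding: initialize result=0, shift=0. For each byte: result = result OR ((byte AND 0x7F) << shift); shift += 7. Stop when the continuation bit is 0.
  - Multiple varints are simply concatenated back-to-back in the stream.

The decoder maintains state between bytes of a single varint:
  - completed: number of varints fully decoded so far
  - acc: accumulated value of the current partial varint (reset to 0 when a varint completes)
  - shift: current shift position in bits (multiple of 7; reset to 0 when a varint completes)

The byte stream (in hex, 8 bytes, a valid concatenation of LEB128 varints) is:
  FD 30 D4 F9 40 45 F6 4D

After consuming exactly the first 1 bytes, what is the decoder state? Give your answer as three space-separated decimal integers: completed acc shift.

Answer: 0 125 7

Derivation:
byte[0]=0xFD cont=1 payload=0x7D: acc |= 125<<0 -> completed=0 acc=125 shift=7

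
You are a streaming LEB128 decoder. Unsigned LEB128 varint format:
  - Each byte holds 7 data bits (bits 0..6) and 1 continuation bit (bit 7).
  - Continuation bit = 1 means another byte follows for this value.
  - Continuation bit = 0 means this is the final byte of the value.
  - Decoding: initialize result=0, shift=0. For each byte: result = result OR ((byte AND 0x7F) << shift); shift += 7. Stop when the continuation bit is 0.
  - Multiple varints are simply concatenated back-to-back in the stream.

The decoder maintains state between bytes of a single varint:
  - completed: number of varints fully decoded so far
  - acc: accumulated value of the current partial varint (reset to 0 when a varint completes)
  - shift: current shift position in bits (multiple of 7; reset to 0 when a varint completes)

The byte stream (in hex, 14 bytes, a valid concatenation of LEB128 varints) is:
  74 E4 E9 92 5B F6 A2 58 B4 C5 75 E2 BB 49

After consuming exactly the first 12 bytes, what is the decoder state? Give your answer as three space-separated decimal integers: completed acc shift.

Answer: 4 98 7

Derivation:
byte[0]=0x74 cont=0 payload=0x74: varint #1 complete (value=116); reset -> completed=1 acc=0 shift=0
byte[1]=0xE4 cont=1 payload=0x64: acc |= 100<<0 -> completed=1 acc=100 shift=7
byte[2]=0xE9 cont=1 payload=0x69: acc |= 105<<7 -> completed=1 acc=13540 shift=14
byte[3]=0x92 cont=1 payload=0x12: acc |= 18<<14 -> completed=1 acc=308452 shift=21
byte[4]=0x5B cont=0 payload=0x5B: varint #2 complete (value=191149284); reset -> completed=2 acc=0 shift=0
byte[5]=0xF6 cont=1 payload=0x76: acc |= 118<<0 -> completed=2 acc=118 shift=7
byte[6]=0xA2 cont=1 payload=0x22: acc |= 34<<7 -> completed=2 acc=4470 shift=14
byte[7]=0x58 cont=0 payload=0x58: varint #3 complete (value=1446262); reset -> completed=3 acc=0 shift=0
byte[8]=0xB4 cont=1 payload=0x34: acc |= 52<<0 -> completed=3 acc=52 shift=7
byte[9]=0xC5 cont=1 payload=0x45: acc |= 69<<7 -> completed=3 acc=8884 shift=14
byte[10]=0x75 cont=0 payload=0x75: varint #4 complete (value=1925812); reset -> completed=4 acc=0 shift=0
byte[11]=0xE2 cont=1 payload=0x62: acc |= 98<<0 -> completed=4 acc=98 shift=7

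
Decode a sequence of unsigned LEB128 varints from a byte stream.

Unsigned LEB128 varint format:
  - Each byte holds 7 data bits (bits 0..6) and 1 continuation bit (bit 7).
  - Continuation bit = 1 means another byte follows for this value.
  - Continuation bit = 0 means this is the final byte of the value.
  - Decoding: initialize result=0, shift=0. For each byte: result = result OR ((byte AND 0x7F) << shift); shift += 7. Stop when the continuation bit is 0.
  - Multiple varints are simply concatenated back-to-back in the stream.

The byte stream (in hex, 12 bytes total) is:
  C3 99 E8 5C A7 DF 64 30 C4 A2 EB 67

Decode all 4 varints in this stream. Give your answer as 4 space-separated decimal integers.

Answer: 194645187 1650599 48 217764164

Derivation:
  byte[0]=0xC3 cont=1 payload=0x43=67: acc |= 67<<0 -> acc=67 shift=7
  byte[1]=0x99 cont=1 payload=0x19=25: acc |= 25<<7 -> acc=3267 shift=14
  byte[2]=0xE8 cont=1 payload=0x68=104: acc |= 104<<14 -> acc=1707203 shift=21
  byte[3]=0x5C cont=0 payload=0x5C=92: acc |= 92<<21 -> acc=194645187 shift=28 [end]
Varint 1: bytes[0:4] = C3 99 E8 5C -> value 194645187 (4 byte(s))
  byte[4]=0xA7 cont=1 payload=0x27=39: acc |= 39<<0 -> acc=39 shift=7
  byte[5]=0xDF cont=1 payload=0x5F=95: acc |= 95<<7 -> acc=12199 shift=14
  byte[6]=0x64 cont=0 payload=0x64=100: acc |= 100<<14 -> acc=1650599 shift=21 [end]
Varint 2: bytes[4:7] = A7 DF 64 -> value 1650599 (3 byte(s))
  byte[7]=0x30 cont=0 payload=0x30=48: acc |= 48<<0 -> acc=48 shift=7 [end]
Varint 3: bytes[7:8] = 30 -> value 48 (1 byte(s))
  byte[8]=0xC4 cont=1 payload=0x44=68: acc |= 68<<0 -> acc=68 shift=7
  byte[9]=0xA2 cont=1 payload=0x22=34: acc |= 34<<7 -> acc=4420 shift=14
  byte[10]=0xEB cont=1 payload=0x6B=107: acc |= 107<<14 -> acc=1757508 shift=21
  byte[11]=0x67 cont=0 payload=0x67=103: acc |= 103<<21 -> acc=217764164 shift=28 [end]
Varint 4: bytes[8:12] = C4 A2 EB 67 -> value 217764164 (4 byte(s))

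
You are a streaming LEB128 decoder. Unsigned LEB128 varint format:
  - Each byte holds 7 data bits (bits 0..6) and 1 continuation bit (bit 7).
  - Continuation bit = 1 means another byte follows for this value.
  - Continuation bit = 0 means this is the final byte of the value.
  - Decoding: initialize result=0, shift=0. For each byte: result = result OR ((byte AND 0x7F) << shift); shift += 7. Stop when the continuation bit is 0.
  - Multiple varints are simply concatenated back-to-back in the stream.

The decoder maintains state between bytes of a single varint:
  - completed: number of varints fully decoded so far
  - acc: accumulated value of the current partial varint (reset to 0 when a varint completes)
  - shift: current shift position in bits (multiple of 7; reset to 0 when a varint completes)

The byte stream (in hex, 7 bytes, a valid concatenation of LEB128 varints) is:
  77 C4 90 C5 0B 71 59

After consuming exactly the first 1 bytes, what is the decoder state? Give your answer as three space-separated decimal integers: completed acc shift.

byte[0]=0x77 cont=0 payload=0x77: varint #1 complete (value=119); reset -> completed=1 acc=0 shift=0

Answer: 1 0 0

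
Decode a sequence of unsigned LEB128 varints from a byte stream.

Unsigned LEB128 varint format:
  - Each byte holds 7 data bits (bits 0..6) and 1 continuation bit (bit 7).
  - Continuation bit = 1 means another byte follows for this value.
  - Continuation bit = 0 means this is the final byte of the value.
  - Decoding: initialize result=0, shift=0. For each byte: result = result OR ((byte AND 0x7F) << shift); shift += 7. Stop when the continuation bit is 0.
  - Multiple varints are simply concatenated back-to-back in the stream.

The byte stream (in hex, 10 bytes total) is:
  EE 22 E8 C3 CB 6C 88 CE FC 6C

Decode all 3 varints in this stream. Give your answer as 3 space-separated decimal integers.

Answer: 4462 227729896 228534024

Derivation:
  byte[0]=0xEE cont=1 payload=0x6E=110: acc |= 110<<0 -> acc=110 shift=7
  byte[1]=0x22 cont=0 payload=0x22=34: acc |= 34<<7 -> acc=4462 shift=14 [end]
Varint 1: bytes[0:2] = EE 22 -> value 4462 (2 byte(s))
  byte[2]=0xE8 cont=1 payload=0x68=104: acc |= 104<<0 -> acc=104 shift=7
  byte[3]=0xC3 cont=1 payload=0x43=67: acc |= 67<<7 -> acc=8680 shift=14
  byte[4]=0xCB cont=1 payload=0x4B=75: acc |= 75<<14 -> acc=1237480 shift=21
  byte[5]=0x6C cont=0 payload=0x6C=108: acc |= 108<<21 -> acc=227729896 shift=28 [end]
Varint 2: bytes[2:6] = E8 C3 CB 6C -> value 227729896 (4 byte(s))
  byte[6]=0x88 cont=1 payload=0x08=8: acc |= 8<<0 -> acc=8 shift=7
  byte[7]=0xCE cont=1 payload=0x4E=78: acc |= 78<<7 -> acc=9992 shift=14
  byte[8]=0xFC cont=1 payload=0x7C=124: acc |= 124<<14 -> acc=2041608 shift=21
  byte[9]=0x6C cont=0 payload=0x6C=108: acc |= 108<<21 -> acc=228534024 shift=28 [end]
Varint 3: bytes[6:10] = 88 CE FC 6C -> value 228534024 (4 byte(s))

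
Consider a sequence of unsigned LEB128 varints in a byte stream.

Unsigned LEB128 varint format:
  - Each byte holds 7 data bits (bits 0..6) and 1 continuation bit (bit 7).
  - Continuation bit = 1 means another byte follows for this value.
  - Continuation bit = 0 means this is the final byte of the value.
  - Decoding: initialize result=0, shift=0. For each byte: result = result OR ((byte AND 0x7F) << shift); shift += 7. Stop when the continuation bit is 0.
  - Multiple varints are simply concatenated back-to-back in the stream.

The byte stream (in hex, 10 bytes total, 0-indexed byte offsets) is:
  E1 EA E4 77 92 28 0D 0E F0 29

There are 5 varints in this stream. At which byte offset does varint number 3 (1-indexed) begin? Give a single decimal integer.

Answer: 6

Derivation:
  byte[0]=0xE1 cont=1 payload=0x61=97: acc |= 97<<0 -> acc=97 shift=7
  byte[1]=0xEA cont=1 payload=0x6A=106: acc |= 106<<7 -> acc=13665 shift=14
  byte[2]=0xE4 cont=1 payload=0x64=100: acc |= 100<<14 -> acc=1652065 shift=21
  byte[3]=0x77 cont=0 payload=0x77=119: acc |= 119<<21 -> acc=251213153 shift=28 [end]
Varint 1: bytes[0:4] = E1 EA E4 77 -> value 251213153 (4 byte(s))
  byte[4]=0x92 cont=1 payload=0x12=18: acc |= 18<<0 -> acc=18 shift=7
  byte[5]=0x28 cont=0 payload=0x28=40: acc |= 40<<7 -> acc=5138 shift=14 [end]
Varint 2: bytes[4:6] = 92 28 -> value 5138 (2 byte(s))
  byte[6]=0x0D cont=0 payload=0x0D=13: acc |= 13<<0 -> acc=13 shift=7 [end]
Varint 3: bytes[6:7] = 0D -> value 13 (1 byte(s))
  byte[7]=0x0E cont=0 payload=0x0E=14: acc |= 14<<0 -> acc=14 shift=7 [end]
Varint 4: bytes[7:8] = 0E -> value 14 (1 byte(s))
  byte[8]=0xF0 cont=1 payload=0x70=112: acc |= 112<<0 -> acc=112 shift=7
  byte[9]=0x29 cont=0 payload=0x29=41: acc |= 41<<7 -> acc=5360 shift=14 [end]
Varint 5: bytes[8:10] = F0 29 -> value 5360 (2 byte(s))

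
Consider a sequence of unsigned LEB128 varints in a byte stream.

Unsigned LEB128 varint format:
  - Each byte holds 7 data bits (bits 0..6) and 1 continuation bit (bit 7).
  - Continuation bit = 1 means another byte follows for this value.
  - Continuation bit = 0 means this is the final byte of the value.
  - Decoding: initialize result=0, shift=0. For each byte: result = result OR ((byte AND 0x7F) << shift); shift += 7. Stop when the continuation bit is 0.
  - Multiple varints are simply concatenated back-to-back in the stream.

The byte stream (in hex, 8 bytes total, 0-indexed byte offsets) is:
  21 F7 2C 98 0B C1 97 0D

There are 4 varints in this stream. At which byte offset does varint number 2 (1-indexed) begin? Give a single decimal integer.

  byte[0]=0x21 cont=0 payload=0x21=33: acc |= 33<<0 -> acc=33 shift=7 [end]
Varint 1: bytes[0:1] = 21 -> value 33 (1 byte(s))
  byte[1]=0xF7 cont=1 payload=0x77=119: acc |= 119<<0 -> acc=119 shift=7
  byte[2]=0x2C cont=0 payload=0x2C=44: acc |= 44<<7 -> acc=5751 shift=14 [end]
Varint 2: bytes[1:3] = F7 2C -> value 5751 (2 byte(s))
  byte[3]=0x98 cont=1 payload=0x18=24: acc |= 24<<0 -> acc=24 shift=7
  byte[4]=0x0B cont=0 payload=0x0B=11: acc |= 11<<7 -> acc=1432 shift=14 [end]
Varint 3: bytes[3:5] = 98 0B -> value 1432 (2 byte(s))
  byte[5]=0xC1 cont=1 payload=0x41=65: acc |= 65<<0 -> acc=65 shift=7
  byte[6]=0x97 cont=1 payload=0x17=23: acc |= 23<<7 -> acc=3009 shift=14
  byte[7]=0x0D cont=0 payload=0x0D=13: acc |= 13<<14 -> acc=216001 shift=21 [end]
Varint 4: bytes[5:8] = C1 97 0D -> value 216001 (3 byte(s))

Answer: 1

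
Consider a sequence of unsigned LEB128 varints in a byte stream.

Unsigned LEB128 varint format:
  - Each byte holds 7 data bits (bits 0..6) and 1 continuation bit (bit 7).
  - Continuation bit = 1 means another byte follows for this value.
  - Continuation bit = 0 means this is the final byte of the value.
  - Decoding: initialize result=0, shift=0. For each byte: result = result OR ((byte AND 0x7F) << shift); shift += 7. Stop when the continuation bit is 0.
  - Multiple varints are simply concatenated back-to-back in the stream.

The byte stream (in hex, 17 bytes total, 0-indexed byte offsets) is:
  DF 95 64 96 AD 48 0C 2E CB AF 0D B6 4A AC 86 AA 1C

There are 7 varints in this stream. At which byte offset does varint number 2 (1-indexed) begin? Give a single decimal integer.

Answer: 3

Derivation:
  byte[0]=0xDF cont=1 payload=0x5F=95: acc |= 95<<0 -> acc=95 shift=7
  byte[1]=0x95 cont=1 payload=0x15=21: acc |= 21<<7 -> acc=2783 shift=14
  byte[2]=0x64 cont=0 payload=0x64=100: acc |= 100<<14 -> acc=1641183 shift=21 [end]
Varint 1: bytes[0:3] = DF 95 64 -> value 1641183 (3 byte(s))
  byte[3]=0x96 cont=1 payload=0x16=22: acc |= 22<<0 -> acc=22 shift=7
  byte[4]=0xAD cont=1 payload=0x2D=45: acc |= 45<<7 -> acc=5782 shift=14
  byte[5]=0x48 cont=0 payload=0x48=72: acc |= 72<<14 -> acc=1185430 shift=21 [end]
Varint 2: bytes[3:6] = 96 AD 48 -> value 1185430 (3 byte(s))
  byte[6]=0x0C cont=0 payload=0x0C=12: acc |= 12<<0 -> acc=12 shift=7 [end]
Varint 3: bytes[6:7] = 0C -> value 12 (1 byte(s))
  byte[7]=0x2E cont=0 payload=0x2E=46: acc |= 46<<0 -> acc=46 shift=7 [end]
Varint 4: bytes[7:8] = 2E -> value 46 (1 byte(s))
  byte[8]=0xCB cont=1 payload=0x4B=75: acc |= 75<<0 -> acc=75 shift=7
  byte[9]=0xAF cont=1 payload=0x2F=47: acc |= 47<<7 -> acc=6091 shift=14
  byte[10]=0x0D cont=0 payload=0x0D=13: acc |= 13<<14 -> acc=219083 shift=21 [end]
Varint 5: bytes[8:11] = CB AF 0D -> value 219083 (3 byte(s))
  byte[11]=0xB6 cont=1 payload=0x36=54: acc |= 54<<0 -> acc=54 shift=7
  byte[12]=0x4A cont=0 payload=0x4A=74: acc |= 74<<7 -> acc=9526 shift=14 [end]
Varint 6: bytes[11:13] = B6 4A -> value 9526 (2 byte(s))
  byte[13]=0xAC cont=1 payload=0x2C=44: acc |= 44<<0 -> acc=44 shift=7
  byte[14]=0x86 cont=1 payload=0x06=6: acc |= 6<<7 -> acc=812 shift=14
  byte[15]=0xAA cont=1 payload=0x2A=42: acc |= 42<<14 -> acc=688940 shift=21
  byte[16]=0x1C cont=0 payload=0x1C=28: acc |= 28<<21 -> acc=59409196 shift=28 [end]
Varint 7: bytes[13:17] = AC 86 AA 1C -> value 59409196 (4 byte(s))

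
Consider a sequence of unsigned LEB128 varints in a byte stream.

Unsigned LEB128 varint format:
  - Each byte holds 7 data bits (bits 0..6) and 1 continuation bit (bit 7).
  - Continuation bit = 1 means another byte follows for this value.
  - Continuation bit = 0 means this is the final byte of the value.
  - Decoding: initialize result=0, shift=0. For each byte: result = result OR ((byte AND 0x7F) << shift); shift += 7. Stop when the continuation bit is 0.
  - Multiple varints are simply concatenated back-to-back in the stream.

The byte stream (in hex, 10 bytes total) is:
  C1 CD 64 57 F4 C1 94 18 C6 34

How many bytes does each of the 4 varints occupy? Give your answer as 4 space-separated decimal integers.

  byte[0]=0xC1 cont=1 payload=0x41=65: acc |= 65<<0 -> acc=65 shift=7
  byte[1]=0xCD cont=1 payload=0x4D=77: acc |= 77<<7 -> acc=9921 shift=14
  byte[2]=0x64 cont=0 payload=0x64=100: acc |= 100<<14 -> acc=1648321 shift=21 [end]
Varint 1: bytes[0:3] = C1 CD 64 -> value 1648321 (3 byte(s))
  byte[3]=0x57 cont=0 payload=0x57=87: acc |= 87<<0 -> acc=87 shift=7 [end]
Varint 2: bytes[3:4] = 57 -> value 87 (1 byte(s))
  byte[4]=0xF4 cont=1 payload=0x74=116: acc |= 116<<0 -> acc=116 shift=7
  byte[5]=0xC1 cont=1 payload=0x41=65: acc |= 65<<7 -> acc=8436 shift=14
  byte[6]=0x94 cont=1 payload=0x14=20: acc |= 20<<14 -> acc=336116 shift=21
  byte[7]=0x18 cont=0 payload=0x18=24: acc |= 24<<21 -> acc=50667764 shift=28 [end]
Varint 3: bytes[4:8] = F4 C1 94 18 -> value 50667764 (4 byte(s))
  byte[8]=0xC6 cont=1 payload=0x46=70: acc |= 70<<0 -> acc=70 shift=7
  byte[9]=0x34 cont=0 payload=0x34=52: acc |= 52<<7 -> acc=6726 shift=14 [end]
Varint 4: bytes[8:10] = C6 34 -> value 6726 (2 byte(s))

Answer: 3 1 4 2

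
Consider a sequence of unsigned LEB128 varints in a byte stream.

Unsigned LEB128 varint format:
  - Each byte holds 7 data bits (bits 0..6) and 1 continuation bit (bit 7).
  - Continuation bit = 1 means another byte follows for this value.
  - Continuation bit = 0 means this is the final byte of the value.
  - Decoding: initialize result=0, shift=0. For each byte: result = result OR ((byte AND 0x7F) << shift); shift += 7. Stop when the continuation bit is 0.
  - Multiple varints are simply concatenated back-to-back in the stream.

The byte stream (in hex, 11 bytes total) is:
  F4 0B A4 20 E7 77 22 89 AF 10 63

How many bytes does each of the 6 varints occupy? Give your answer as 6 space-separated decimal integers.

  byte[0]=0xF4 cont=1 payload=0x74=116: acc |= 116<<0 -> acc=116 shift=7
  byte[1]=0x0B cont=0 payload=0x0B=11: acc |= 11<<7 -> acc=1524 shift=14 [end]
Varint 1: bytes[0:2] = F4 0B -> value 1524 (2 byte(s))
  byte[2]=0xA4 cont=1 payload=0x24=36: acc |= 36<<0 -> acc=36 shift=7
  byte[3]=0x20 cont=0 payload=0x20=32: acc |= 32<<7 -> acc=4132 shift=14 [end]
Varint 2: bytes[2:4] = A4 20 -> value 4132 (2 byte(s))
  byte[4]=0xE7 cont=1 payload=0x67=103: acc |= 103<<0 -> acc=103 shift=7
  byte[5]=0x77 cont=0 payload=0x77=119: acc |= 119<<7 -> acc=15335 shift=14 [end]
Varint 3: bytes[4:6] = E7 77 -> value 15335 (2 byte(s))
  byte[6]=0x22 cont=0 payload=0x22=34: acc |= 34<<0 -> acc=34 shift=7 [end]
Varint 4: bytes[6:7] = 22 -> value 34 (1 byte(s))
  byte[7]=0x89 cont=1 payload=0x09=9: acc |= 9<<0 -> acc=9 shift=7
  byte[8]=0xAF cont=1 payload=0x2F=47: acc |= 47<<7 -> acc=6025 shift=14
  byte[9]=0x10 cont=0 payload=0x10=16: acc |= 16<<14 -> acc=268169 shift=21 [end]
Varint 5: bytes[7:10] = 89 AF 10 -> value 268169 (3 byte(s))
  byte[10]=0x63 cont=0 payload=0x63=99: acc |= 99<<0 -> acc=99 shift=7 [end]
Varint 6: bytes[10:11] = 63 -> value 99 (1 byte(s))

Answer: 2 2 2 1 3 1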